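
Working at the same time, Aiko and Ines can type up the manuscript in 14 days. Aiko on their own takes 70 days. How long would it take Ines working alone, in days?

35/2 days

Combined rate is 1/14 per day.
Known contribution: 1/70 per day.
So Ines's rate is 1/14 − 1/70 = 2/35, meaning 35/2 days alone.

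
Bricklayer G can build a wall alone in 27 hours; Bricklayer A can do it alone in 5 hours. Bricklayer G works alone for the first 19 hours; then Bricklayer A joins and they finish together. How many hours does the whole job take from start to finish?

In 19 hours Bricklayer G does 19/27 of the job, leaving 8/27.
Bricklayer G and Bricklayer A together work at 32/135 per hour, so finishing takes 8/27 ÷ 32/135 = 5/4 hours.
Total time = 19 + 5/4 = 81/4 hours.

81/4 hours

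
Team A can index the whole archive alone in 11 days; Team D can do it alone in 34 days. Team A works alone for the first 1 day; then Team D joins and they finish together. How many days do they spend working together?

In 1 day Team A does 1/11 of the job, leaving 10/11.
Team A and Team D together work at 45/374 per day, so finishing takes 10/11 ÷ 45/374 = 68/9 days.

68/9 days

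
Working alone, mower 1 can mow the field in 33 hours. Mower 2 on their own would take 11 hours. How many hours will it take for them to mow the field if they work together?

With two workers the combined time is the product over the sum: 33·11/(33+11) = 363/44 = 33/4 hours.

33/4 hours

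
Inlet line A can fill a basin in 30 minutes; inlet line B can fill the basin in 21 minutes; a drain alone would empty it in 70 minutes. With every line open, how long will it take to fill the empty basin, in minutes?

15 minutes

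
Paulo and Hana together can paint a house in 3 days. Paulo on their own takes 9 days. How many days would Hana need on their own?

Combined rate is 1/3 per day.
Known contribution: 1/9 per day.
So Hana's rate is 1/3 − 1/9 = 2/9, meaning 9/2 days alone.

9/2 days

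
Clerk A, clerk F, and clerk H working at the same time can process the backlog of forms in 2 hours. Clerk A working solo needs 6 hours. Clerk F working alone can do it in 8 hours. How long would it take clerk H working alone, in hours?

Combined rate is 1/2 per hour.
Known contribution: 1/6 + 1/8 = (4 + 3)/24 = 7/24 per hour.
So clerk H's rate is 1/2 − 7/24 = 5/24, meaning 24/5 hours alone.

24/5 hours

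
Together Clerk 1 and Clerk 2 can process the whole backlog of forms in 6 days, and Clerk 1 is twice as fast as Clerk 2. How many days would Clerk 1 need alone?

Let Clerk 2's rate be r; then Clerk 1's rate is 2r, so together (2 + 1)r = 3r = 1/6.
Thus r = 1/18 per day.
Clerk 2 alone: 18 days; Clerk 1 alone: 9 days.

9 days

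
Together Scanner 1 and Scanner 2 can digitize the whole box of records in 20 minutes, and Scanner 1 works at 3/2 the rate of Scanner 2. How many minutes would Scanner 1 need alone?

100/3 minutes

Let Scanner 2's rate be r; then Scanner 1's rate is (3/2)r, so together (3/2 + 1)r = (5/2)r = 1/20.
Thus r = 1/50 per minute.
Scanner 2 alone: 50 minutes; Scanner 1 alone: 100/3 minutes.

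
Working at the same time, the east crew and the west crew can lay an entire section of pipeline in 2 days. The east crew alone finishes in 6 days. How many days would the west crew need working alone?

3 days

Combined rate is 1/2 per day.
Known contribution: 1/6 per day.
So the west crew's rate is 1/2 − 1/6 = 1/3, meaning 3 days alone.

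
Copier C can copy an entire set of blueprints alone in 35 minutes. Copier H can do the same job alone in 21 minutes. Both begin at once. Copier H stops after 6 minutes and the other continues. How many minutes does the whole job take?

25 minutes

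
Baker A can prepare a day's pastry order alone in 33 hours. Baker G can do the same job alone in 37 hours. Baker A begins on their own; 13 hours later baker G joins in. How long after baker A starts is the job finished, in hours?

165/7 hours

In the first 13 hours baker A alone does 13/33 of the job, leaving 20/33.
Once everyone is working, combined rate: 1/33 + 1/37 = (37 + 33)/1221 = 70/1221 per hour.
Remaining 20/33 at 70/1221 per hour takes 74/7 hours.
Total from the start = 13 + 74/7 = 165/7 hours.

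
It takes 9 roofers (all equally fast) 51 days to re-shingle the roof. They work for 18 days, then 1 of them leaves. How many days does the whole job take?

One roofer does 1/459 of the job per day.
After 18 days with 9 roofers, 6/17 is done (11/17 left).
With 8 roofers the rate is 8/459, so the rest takes 11/17 ÷ 8/459 = 297/8 days.
Total = 18 + 297/8 = 441/8 days.

441/8 days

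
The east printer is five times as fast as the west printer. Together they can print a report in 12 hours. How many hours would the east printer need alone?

72/5 hours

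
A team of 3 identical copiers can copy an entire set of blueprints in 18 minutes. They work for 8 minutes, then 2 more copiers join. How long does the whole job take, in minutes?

14 minutes

One copier does 1/54 of the job per minute.
After 8 minutes with 3 copiers, 4/9 is done (5/9 left).
With 5 copiers the rate is 5/54, so the rest takes 5/9 ÷ 5/54 = 6 minutes.
Total = 8 + 6 = 14 minutes.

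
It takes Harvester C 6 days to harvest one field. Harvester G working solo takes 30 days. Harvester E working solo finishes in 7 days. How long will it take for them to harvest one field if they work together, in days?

Combined rate: 1/6 + 1/30 + 1/7 = (35 + 7 + 30)/210 = 72/210 = 12/35 per day.
Time = 1 ÷ (12/35) = 35/12 days.

35/12 days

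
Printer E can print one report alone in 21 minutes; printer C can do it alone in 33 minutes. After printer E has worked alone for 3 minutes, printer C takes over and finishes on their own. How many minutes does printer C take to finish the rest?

In 3 minutes printer E does 3/21 = 1/7 of the job, leaving 6/7.
Printer C works at 1/33 per minute, so finishing takes 6/7 ÷ 1/33 = 198/7 minutes.

198/7 minutes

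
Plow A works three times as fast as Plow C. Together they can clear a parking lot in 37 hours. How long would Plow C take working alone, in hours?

148 hours

Let Plow C's rate be r; then Plow A's rate is 3r, so together (3 + 1)r = 4r = 1/37.
Thus r = 1/148 per hour.
Plow C alone: 148 hours; Plow A alone: 148/3 hours.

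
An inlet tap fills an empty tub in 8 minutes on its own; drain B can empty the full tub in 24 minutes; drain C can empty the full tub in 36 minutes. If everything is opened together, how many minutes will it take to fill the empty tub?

18 minutes

Net rate = 1/8 − 1/24 − 1/36 = (9 − 3 − 2)/72 = 4/72 = 1/18 per minute.
Filling time = 1 ÷ (1/18) = 18 minutes.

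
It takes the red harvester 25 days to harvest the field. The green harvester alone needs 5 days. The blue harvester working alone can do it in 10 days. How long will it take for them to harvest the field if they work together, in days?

50/17 days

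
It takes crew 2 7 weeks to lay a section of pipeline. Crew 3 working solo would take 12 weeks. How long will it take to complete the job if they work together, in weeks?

Combined rate: 1/7 + 1/12 = (12 + 7)/84 = 19/84 per week.
Time = 1 ÷ (19/84) = 84/19 weeks.

84/19 weeks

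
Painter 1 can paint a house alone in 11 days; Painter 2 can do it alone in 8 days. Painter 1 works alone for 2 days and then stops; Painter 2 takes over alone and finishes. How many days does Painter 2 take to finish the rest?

In 2 days Painter 1 does 2/11 of the job, leaving 9/11.
Painter 2 works at 1/8 per day, so finishing takes 9/11 ÷ 1/8 = 72/11 days.

72/11 days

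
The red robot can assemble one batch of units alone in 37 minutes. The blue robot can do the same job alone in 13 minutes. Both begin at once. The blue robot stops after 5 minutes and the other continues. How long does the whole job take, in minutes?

296/13 minutes

In the first 5 minutes the combined rate is 50/481, so 250/481 of the job is done, leaving 231/481.
After the blue robot leaves the rate is 1/37 per minute; the remaining 231/481 takes 231/13 minutes.
Total = 5 + 231/13 = 296/13 minutes.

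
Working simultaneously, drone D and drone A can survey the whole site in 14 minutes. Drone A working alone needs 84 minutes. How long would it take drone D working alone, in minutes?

Combined rate is 1/14 per minute.
Known contribution: 1/84 per minute.
So drone D's rate is 1/14 − 1/84 = 5/84, meaning 84/5 minutes alone.

84/5 minutes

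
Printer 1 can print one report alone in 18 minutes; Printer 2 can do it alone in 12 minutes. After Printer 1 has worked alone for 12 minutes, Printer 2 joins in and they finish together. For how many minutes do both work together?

In 12 minutes Printer 1 does 12/18 = 2/3 of the job, leaving 1/3.
Printer 1 and Printer 2 together work at 5/36 per minute, so finishing takes 1/3 ÷ 5/36 = 12/5 minutes.

12/5 minutes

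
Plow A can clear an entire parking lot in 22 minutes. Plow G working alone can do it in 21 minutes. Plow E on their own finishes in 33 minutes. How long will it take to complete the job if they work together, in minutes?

Combined rate: 1/22 + 1/21 + 1/33 = (21 + 22 + 14)/462 = 57/462 = 19/154 per minute.
Time = 1 ÷ (19/154) = 154/19 minutes.

154/19 minutes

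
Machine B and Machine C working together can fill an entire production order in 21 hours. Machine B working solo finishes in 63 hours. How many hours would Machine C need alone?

63/2 hours

Combined rate is 1/21 per hour.
Known contribution: 1/63 per hour.
So Machine C's rate is 1/21 − 1/63 = 2/63, meaning 63/2 hours alone.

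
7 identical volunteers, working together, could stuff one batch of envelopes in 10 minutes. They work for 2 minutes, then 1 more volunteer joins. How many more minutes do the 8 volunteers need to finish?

One volunteer does 1/70 of the job per minute.
After 2 minutes with 7 volunteers, 1/5 is done (4/5 left).
With 8 volunteers the rate is 8/70 = 4/35, so the rest takes 4/5 ÷ 4/35 = 7 minutes.

7 minutes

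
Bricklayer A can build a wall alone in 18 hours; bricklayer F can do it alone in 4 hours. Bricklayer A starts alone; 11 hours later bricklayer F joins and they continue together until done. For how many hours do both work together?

14/11 hours

In 11 hours bricklayer A does 11/18 of the job, leaving 7/18.
Bricklayer A and bricklayer F together work at 11/36 per hour, so finishing takes 7/18 ÷ 11/36 = 14/11 hours.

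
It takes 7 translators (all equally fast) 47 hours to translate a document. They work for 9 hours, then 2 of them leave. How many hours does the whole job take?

311/5 hours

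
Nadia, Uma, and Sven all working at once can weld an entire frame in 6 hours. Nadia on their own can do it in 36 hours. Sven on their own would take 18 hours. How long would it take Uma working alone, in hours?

Combined rate is 1/6 per hour.
Known contribution: 1/36 + 1/18 = (1 + 2)/36 = 3/36 = 1/12 per hour.
So Uma's rate is 1/6 − 1/12 = 1/12, meaning 12 hours alone.

12 hours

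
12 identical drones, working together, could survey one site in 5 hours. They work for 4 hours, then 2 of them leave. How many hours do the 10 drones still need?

6/5 hours

One drone does 1/60 of the job per hour.
After 4 hours with 12 drones, 4/5 is done (1/5 left).
With 10 drones the rate is 10/60 = 1/6, so the rest takes 1/5 ÷ 1/6 = 6/5 hours.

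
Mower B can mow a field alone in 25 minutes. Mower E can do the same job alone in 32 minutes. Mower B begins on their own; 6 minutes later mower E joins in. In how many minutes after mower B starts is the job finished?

In the first 6 minutes mower B alone does 6/25 of the job, leaving 19/25.
Once everyone is working, combined rate: 1/25 + 1/32 = (32 + 25)/800 = 57/800 per minute.
Remaining 19/25 at 57/800 per minute takes 32/3 minutes.
Total from the start = 6 + 32/3 = 50/3 minutes.

50/3 minutes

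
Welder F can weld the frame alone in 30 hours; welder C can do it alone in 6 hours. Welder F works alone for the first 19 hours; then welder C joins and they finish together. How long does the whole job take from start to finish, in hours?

In 19 hours welder F does 19/30 of the job, leaving 11/30.
Welder F and welder C together work at 1/5 per hour, so finishing takes 11/30 ÷ 1/5 = 11/6 hours.
Total time = 19 + 11/6 = 125/6 hours.

125/6 hours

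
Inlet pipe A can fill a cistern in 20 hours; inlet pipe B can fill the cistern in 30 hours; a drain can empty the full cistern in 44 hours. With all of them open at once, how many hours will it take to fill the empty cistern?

33/2 hours

Net rate = 1/20 + 1/30 − 1/44 = (33 + 22 − 15)/660 = 40/660 = 2/33 per hour.
Filling time = 1 ÷ (2/33) = 33/2 hours.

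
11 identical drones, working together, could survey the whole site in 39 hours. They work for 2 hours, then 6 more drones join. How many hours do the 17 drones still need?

407/17 hours

One drone does 1/429 of the job per hour.
After 2 hours with 11 drones, 2/39 is done (37/39 left).
With 17 drones the rate is 17/429, so the rest takes 37/39 ÷ 17/429 = 407/17 hours.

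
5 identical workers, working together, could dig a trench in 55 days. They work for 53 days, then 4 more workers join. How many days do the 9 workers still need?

10/9 days

One worker does 1/275 of the job per day.
After 53 days with 5 workers, 53/55 is done (2/55 left).
With 9 workers the rate is 9/275, so the rest takes 2/55 ÷ 9/275 = 10/9 days.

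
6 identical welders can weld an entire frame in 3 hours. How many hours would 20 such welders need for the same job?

Total work is 6·3 = 18 welder-hours.
With 20 welders: 18/20 = 9/10 hours.

9/10 hours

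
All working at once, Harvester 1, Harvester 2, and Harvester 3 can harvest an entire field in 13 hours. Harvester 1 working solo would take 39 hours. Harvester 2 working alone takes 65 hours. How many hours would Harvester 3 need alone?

Combined rate is 1/13 per hour.
Known contribution: 1/39 + 1/65 = (5 + 3)/195 = 8/195 per hour.
So Harvester 3's rate is 1/13 − 8/195 = 7/195, meaning 195/7 hours alone.

195/7 hours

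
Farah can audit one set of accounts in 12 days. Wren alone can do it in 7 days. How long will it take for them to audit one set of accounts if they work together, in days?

Combined rate: 1/12 + 1/7 = (7 + 12)/84 = 19/84 per day.
Time = 1 ÷ (19/84) = 84/19 days.

84/19 days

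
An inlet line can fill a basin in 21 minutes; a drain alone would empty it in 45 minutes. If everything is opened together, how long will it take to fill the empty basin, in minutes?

315/8 minutes

Net rate = 1/21 − 1/45 = (15 − 7)/315 = 8/315 per minute.
Filling time = 1 ÷ (8/315) = 315/8 minutes.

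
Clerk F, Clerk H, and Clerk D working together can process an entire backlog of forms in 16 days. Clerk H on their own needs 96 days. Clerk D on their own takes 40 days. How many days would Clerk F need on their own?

Combined rate is 1/16 per day.
Known contribution: 1/96 + 1/40 = (5 + 12)/480 = 17/480 per day.
So Clerk F's rate is 1/16 − 17/480 = 13/480, meaning 480/13 days alone.

480/13 days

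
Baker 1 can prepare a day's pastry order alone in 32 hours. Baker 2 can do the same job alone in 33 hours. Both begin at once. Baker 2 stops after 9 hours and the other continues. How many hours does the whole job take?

In the first 9 hours the combined rate is 65/1056, so 195/352 of the job is done, leaving 157/352.
After baker 2 leaves the rate is 1/32 per hour; the remaining 157/352 takes 157/11 hours.
Total = 9 + 157/11 = 256/11 hours.

256/11 hours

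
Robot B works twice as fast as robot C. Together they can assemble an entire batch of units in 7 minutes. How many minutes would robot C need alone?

21 minutes

Let robot C's rate be r; then robot B's rate is 2r, so together (2 + 1)r = 3r = 1/7.
Thus r = 1/21 per minute.
Robot C alone: 21 minutes; robot B alone: 21/2 minutes.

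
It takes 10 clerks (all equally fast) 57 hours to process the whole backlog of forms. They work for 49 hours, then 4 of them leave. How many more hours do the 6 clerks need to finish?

40/3 hours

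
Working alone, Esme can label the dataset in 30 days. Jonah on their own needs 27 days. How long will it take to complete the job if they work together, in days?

270/19 days

With two workers the combined time is the product over the sum: 30·27/(30+27) = 810/57 = 270/19 days.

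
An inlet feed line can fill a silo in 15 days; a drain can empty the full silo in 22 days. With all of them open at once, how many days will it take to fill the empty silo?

Net rate = 1/15 − 1/22 = (22 − 15)/330 = 7/330 per day.
Filling time = 1 ÷ (7/330) = 330/7 days.

330/7 days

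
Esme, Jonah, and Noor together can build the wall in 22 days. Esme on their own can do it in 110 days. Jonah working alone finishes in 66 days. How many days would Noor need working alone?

330/7 days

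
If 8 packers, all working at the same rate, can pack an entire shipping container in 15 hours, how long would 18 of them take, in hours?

Total work is 8·15 = 120 packer-hours.
With 18 packers: 120/18 = 20/3 hours.

20/3 hours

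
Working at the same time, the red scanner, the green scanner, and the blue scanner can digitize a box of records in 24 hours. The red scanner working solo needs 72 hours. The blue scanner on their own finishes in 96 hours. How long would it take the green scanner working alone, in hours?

288/5 hours

Combined rate is 1/24 per hour.
Known contribution: 1/72 + 1/96 = (4 + 3)/288 = 7/288 per hour.
So the green scanner's rate is 1/24 − 7/288 = 5/288, meaning 288/5 hours alone.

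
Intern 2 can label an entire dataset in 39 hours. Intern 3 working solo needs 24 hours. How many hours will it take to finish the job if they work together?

104/7 hours

Combined rate: 1/39 + 1/24 = (8 + 13)/312 = 21/312 = 7/104 per hour.
Time = 1 ÷ (7/104) = 104/7 hours.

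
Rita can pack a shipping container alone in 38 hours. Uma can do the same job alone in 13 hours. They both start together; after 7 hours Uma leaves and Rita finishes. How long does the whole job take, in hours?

228/13 hours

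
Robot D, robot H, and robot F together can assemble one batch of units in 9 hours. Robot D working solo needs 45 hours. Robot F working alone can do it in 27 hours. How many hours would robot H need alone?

135/7 hours

Combined rate is 1/9 per hour.
Known contribution: 1/45 + 1/27 = (3 + 5)/135 = 8/135 per hour.
So robot H's rate is 1/9 − 8/135 = 7/135, meaning 135/7 hours alone.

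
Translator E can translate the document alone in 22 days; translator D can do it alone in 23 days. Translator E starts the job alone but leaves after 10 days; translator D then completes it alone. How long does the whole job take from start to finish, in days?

248/11 days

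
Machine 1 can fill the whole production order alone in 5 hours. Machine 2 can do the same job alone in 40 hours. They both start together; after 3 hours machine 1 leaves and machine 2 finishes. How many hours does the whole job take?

In the first 3 hours the combined rate is 9/40, so 27/40 of the job is done, leaving 13/40.
After machine 1 leaves the rate is 1/40 per hour; the remaining 13/40 takes 13 hours.
Total = 3 + 13 = 16 hours.

16 hours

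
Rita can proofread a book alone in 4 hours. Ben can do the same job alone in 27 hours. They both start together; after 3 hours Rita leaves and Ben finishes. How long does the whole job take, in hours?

In the first 3 hours the combined rate is 31/108, so 31/36 of the job is done, leaving 5/36.
After Rita leaves the rate is 1/27 per hour; the remaining 5/36 takes 15/4 hours.
Total = 3 + 15/4 = 27/4 hours.

27/4 hours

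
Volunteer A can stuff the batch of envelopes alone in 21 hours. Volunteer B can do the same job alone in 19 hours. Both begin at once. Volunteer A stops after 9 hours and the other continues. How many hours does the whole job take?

76/7 hours

In the first 9 hours the combined rate is 40/399, so 120/133 of the job is done, leaving 13/133.
After volunteer A leaves the rate is 1/19 per hour; the remaining 13/133 takes 13/7 hours.
Total = 9 + 13/7 = 76/7 hours.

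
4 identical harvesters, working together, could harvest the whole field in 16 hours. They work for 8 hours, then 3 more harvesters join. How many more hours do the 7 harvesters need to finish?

32/7 hours

One harvester does 1/64 of the job per hour.
After 8 hours with 4 harvesters, 1/2 is done (1/2 left).
With 7 harvesters the rate is 7/64, so the rest takes 1/2 ÷ 7/64 = 32/7 hours.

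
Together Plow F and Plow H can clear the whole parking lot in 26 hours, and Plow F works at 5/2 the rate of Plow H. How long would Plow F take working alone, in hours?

182/5 hours

Let Plow H's rate be r; then Plow F's rate is (5/2)r, so together (5/2 + 1)r = (7/2)r = 1/26.
Thus r = 1/91 per hour.
Plow H alone: 91 hours; Plow F alone: 182/5 hours.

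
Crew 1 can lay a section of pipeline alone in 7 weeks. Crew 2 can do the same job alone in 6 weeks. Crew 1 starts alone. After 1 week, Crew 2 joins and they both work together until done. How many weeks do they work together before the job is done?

36/13 weeks

In the first 1 week Crew 1 alone does 1/7 of the job, leaving 6/7.
Once everyone is working, combined rate: 1/7 + 1/6 = (6 + 7)/42 = 13/42 per week.
Remaining 6/7 at 13/42 per week takes 36/13 weeks.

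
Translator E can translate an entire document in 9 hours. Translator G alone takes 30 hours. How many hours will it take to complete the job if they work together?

90/13 hours

Combined rate: 1/9 + 1/30 = (10 + 3)/90 = 13/90 per hour.
Time = 1 ÷ (13/90) = 90/13 hours.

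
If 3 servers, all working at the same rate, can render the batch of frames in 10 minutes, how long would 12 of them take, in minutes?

5/2 minutes

Total work is 3·10 = 30 server-minutes.
With 12 servers: 30/12 = 5/2 minutes.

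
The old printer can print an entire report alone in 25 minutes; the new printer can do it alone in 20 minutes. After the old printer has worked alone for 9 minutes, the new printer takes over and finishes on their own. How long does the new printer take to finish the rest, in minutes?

In 9 minutes the old printer does 9/25 of the job, leaving 16/25.
The new printer works at 1/20 per minute, so finishing takes 16/25 ÷ 1/20 = 64/5 minutes.

64/5 minutes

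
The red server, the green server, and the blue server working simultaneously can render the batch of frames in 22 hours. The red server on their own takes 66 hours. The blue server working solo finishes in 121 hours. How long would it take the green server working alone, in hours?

363/8 hours

Combined rate is 1/22 per hour.
Known contribution: 1/66 + 1/121 = (11 + 6)/726 = 17/726 per hour.
So the green server's rate is 1/22 − 17/726 = 8/363, meaning 363/8 hours alone.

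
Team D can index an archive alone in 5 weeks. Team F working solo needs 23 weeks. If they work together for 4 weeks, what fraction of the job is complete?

Combined rate: 1/5 + 1/23 = (23 + 5)/115 = 28/115 per week.
In 4 weeks they complete 4·28/115 = 112/115 of the job.

112/115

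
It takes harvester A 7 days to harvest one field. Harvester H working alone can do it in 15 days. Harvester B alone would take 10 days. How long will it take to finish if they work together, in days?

Combined rate: 1/7 + 1/15 + 1/10 = (30 + 14 + 21)/210 = 65/210 = 13/42 per day.
Time = 1 ÷ (13/42) = 42/13 days.

42/13 days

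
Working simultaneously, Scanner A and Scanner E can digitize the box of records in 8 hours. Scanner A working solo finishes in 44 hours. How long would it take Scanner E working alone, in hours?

88/9 hours

Combined rate is 1/8 per hour.
Known contribution: 1/44 per hour.
So Scanner E's rate is 1/8 − 1/44 = 9/88, meaning 88/9 hours alone.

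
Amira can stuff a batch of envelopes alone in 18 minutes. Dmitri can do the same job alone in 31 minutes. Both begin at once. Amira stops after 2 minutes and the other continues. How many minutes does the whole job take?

248/9 minutes

In the first 2 minutes the combined rate is 49/558, so 49/279 of the job is done, leaving 230/279.
After Amira leaves the rate is 1/31 per minute; the remaining 230/279 takes 230/9 minutes.
Total = 2 + 230/9 = 248/9 minutes.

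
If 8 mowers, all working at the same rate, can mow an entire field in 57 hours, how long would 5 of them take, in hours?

456/5 hours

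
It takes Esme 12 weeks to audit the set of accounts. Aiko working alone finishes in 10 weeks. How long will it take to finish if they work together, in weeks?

Combined rate: 1/12 + 1/10 = (5 + 6)/60 = 11/60 per week.
Time = 1 ÷ (11/60) = 60/11 weeks.

60/11 weeks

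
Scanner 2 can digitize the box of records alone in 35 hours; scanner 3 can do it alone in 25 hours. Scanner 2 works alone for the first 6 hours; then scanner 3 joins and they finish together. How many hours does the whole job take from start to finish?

In 6 hours scanner 2 does 6/35 of the job, leaving 29/35.
Scanner 2 and scanner 3 together work at 12/175 per hour, so finishing takes 29/35 ÷ 12/175 = 145/12 hours.
Total time = 6 + 145/12 = 217/12 hours.

217/12 hours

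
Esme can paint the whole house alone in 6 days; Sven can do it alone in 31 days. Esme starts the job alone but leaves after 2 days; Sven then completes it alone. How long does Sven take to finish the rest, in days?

In 2 days Esme does 2/6 = 1/3 of the job, leaving 2/3.
Sven works at 1/31 per day, so finishing takes 2/3 ÷ 1/31 = 62/3 days.

62/3 days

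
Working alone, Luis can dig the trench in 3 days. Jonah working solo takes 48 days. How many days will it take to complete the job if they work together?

With two workers the combined time is the product over the sum: 3·48/(3+48) = 144/51 = 48/17 days.

48/17 days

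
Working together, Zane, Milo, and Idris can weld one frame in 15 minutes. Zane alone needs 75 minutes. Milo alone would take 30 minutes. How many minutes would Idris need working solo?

Combined rate is 1/15 per minute.
Known contribution: 1/75 + 1/30 = (2 + 5)/150 = 7/150 per minute.
So Idris's rate is 1/15 − 7/150 = 1/50, meaning 50 minutes alone.

50 minutes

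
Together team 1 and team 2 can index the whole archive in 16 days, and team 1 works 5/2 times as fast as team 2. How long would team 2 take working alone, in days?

Let team 2's rate be r; then team 1's rate is (5/2)r, so together (5/2 + 1)r = (7/2)r = 1/16.
Thus r = 1/56 per day.
Team 2 alone: 56 days; team 1 alone: 112/5 days.

56 days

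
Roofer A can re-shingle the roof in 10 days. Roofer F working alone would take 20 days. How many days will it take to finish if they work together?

20/3 days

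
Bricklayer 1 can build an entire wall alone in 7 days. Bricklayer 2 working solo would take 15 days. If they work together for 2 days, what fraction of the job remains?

61/105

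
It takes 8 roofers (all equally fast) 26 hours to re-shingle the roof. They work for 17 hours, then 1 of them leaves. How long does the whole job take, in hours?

One roofer does 1/208 of the job per hour.
After 17 hours with 8 roofers, 17/26 is done (9/26 left).
With 7 roofers the rate is 7/208, so the rest takes 9/26 ÷ 7/208 = 72/7 hours.
Total = 17 + 72/7 = 191/7 hours.

191/7 hours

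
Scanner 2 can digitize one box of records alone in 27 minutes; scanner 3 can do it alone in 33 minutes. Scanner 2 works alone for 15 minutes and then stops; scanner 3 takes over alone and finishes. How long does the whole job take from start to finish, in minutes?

89/3 minutes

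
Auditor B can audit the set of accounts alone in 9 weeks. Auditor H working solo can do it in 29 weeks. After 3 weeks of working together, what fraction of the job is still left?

Combined rate: 1/9 + 1/29 = (29 + 9)/261 = 38/261 per week.
In 3 weeks they complete 3·38/261 = 38/87 of the job.
So 49/87 remains.

49/87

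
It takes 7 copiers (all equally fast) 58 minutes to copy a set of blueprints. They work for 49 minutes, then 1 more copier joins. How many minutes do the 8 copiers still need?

One copier does 1/406 of the job per minute.
After 49 minutes with 7 copiers, 49/58 is done (9/58 left).
With 8 copiers the rate is 8/406 = 4/203, so the rest takes 9/58 ÷ 4/203 = 63/8 minutes.

63/8 minutes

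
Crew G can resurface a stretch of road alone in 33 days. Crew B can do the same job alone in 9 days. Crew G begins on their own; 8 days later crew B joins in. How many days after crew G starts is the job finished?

187/14 days

In the first 8 days crew G alone does 8/33 of the job, leaving 25/33.
Once everyone is working, combined rate: 1/33 + 1/9 = (3 + 11)/99 = 14/99 per day.
Remaining 25/33 at 14/99 per day takes 75/14 days.
Total from the start = 8 + 75/14 = 187/14 days.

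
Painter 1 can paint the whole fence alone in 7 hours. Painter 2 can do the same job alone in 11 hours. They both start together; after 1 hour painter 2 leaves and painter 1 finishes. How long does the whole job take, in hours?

70/11 hours

In the first 1 hour the combined rate is 18/77, so 18/77 of the job is done, leaving 59/77.
After painter 2 leaves the rate is 1/7 per hour; the remaining 59/77 takes 59/11 hours.
Total = 1 + 59/11 = 70/11 hours.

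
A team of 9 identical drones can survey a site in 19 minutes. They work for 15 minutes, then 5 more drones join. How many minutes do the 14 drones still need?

One drone does 1/171 of the job per minute.
After 15 minutes with 9 drones, 15/19 is done (4/19 left).
With 14 drones the rate is 14/171, so the rest takes 4/19 ÷ 14/171 = 18/7 minutes.

18/7 minutes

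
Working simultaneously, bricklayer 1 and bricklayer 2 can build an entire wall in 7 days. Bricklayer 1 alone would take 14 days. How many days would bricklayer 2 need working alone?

Combined rate is 1/7 per day.
Known contribution: 1/14 per day.
So bricklayer 2's rate is 1/7 − 1/14 = 1/14, meaning 14 days alone.

14 days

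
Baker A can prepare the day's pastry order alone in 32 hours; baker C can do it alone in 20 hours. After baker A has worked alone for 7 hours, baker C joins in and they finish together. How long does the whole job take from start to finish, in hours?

216/13 hours

In 7 hours baker A does 7/32 of the job, leaving 25/32.
Baker A and baker C together work at 13/160 per hour, so finishing takes 25/32 ÷ 13/160 = 125/13 hours.
Total time = 7 + 125/13 = 216/13 hours.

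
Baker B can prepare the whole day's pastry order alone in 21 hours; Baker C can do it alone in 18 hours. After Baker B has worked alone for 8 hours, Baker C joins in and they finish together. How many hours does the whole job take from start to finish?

14 hours

In 8 hours Baker B does 8/21 of the job, leaving 13/21.
Baker B and Baker C together work at 13/126 per hour, so finishing takes 13/21 ÷ 13/126 = 6 hours.
Total time = 8 + 6 = 14 hours.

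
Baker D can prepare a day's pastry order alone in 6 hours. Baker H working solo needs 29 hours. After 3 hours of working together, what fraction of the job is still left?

Combined rate: 1/6 + 1/29 = (29 + 6)/174 = 35/174 per hour.
In 3 hours they complete 3·35/174 = 35/58 of the job.
So 23/58 remains.

23/58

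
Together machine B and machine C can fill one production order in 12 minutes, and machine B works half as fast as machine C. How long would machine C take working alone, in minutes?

Let machine C's rate be r; then machine B's rate is (1/2)r, so together (1/2 + 1)r = (3/2)r = 1/12.
Thus r = 1/18 per minute.
Machine C alone: 18 minutes; machine B alone: 36 minutes.

18 minutes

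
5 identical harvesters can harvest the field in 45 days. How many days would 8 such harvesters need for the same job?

225/8 days

Total work is 5·45 = 225 harvester-days.
With 8 harvesters: 225/8 days.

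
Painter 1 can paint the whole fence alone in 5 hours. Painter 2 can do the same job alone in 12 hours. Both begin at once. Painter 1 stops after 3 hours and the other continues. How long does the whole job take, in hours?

In the first 3 hours the combined rate is 17/60, so 17/20 of the job is done, leaving 3/20.
After Painter 1 leaves the rate is 1/12 per hour; the remaining 3/20 takes 9/5 hours.
Total = 3 + 9/5 = 24/5 hours.

24/5 hours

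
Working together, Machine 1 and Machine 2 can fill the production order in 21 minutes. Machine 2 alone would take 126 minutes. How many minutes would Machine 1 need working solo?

Combined rate is 1/21 per minute.
Known contribution: 1/126 per minute.
So Machine 1's rate is 1/21 − 1/126 = 5/126, meaning 126/5 minutes alone.

126/5 minutes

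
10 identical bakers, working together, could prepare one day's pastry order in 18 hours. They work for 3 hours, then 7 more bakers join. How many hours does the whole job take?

One baker does 1/180 of the job per hour.
After 3 hours with 10 bakers, 1/6 is done (5/6 left).
With 17 bakers the rate is 17/180, so the rest takes 5/6 ÷ 17/180 = 150/17 hours.
Total = 3 + 150/17 = 201/17 hours.

201/17 hours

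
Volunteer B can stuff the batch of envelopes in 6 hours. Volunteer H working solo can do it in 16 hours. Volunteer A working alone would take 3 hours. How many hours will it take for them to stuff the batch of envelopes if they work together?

16/9 hours

Combined rate: 1/6 + 1/16 + 1/3 = (8 + 3 + 16)/48 = 27/48 = 9/16 per hour.
Time = 1 ÷ (9/16) = 16/9 hours.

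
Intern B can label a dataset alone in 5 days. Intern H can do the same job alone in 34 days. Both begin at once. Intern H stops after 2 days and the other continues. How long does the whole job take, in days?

In the first 2 days the combined rate is 39/170, so 39/85 of the job is done, leaving 46/85.
After intern H leaves the rate is 1/5 per day; the remaining 46/85 takes 46/17 days.
Total = 2 + 46/17 = 80/17 days.

80/17 days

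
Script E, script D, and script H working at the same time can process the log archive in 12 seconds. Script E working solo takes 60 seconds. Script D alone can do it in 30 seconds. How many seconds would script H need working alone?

30 seconds

Combined rate is 1/12 per second.
Known contribution: 1/60 + 1/30 = (1 + 2)/60 = 3/60 = 1/20 per second.
So script H's rate is 1/12 − 1/20 = 1/30, meaning 30 seconds alone.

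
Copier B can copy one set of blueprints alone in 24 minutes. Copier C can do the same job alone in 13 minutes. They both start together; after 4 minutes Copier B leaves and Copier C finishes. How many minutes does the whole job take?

In the first 4 minutes the combined rate is 37/312, so 37/78 of the job is done, leaving 41/78.
After Copier B leaves the rate is 1/13 per minute; the remaining 41/78 takes 41/6 minutes.
Total = 4 + 41/6 = 65/6 minutes.

65/6 minutes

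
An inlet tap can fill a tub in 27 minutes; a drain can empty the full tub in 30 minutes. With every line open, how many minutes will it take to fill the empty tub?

270 minutes

Net rate = 1/27 − 1/30 = (10 − 9)/270 = 1/270 per minute.
Filling time = 1 ÷ (1/270) = 270 minutes.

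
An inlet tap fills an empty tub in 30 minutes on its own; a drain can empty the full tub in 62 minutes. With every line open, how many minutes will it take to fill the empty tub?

465/8 minutes

Net rate = 1/30 − 1/62 = (31 − 15)/930 = 16/930 = 8/465 per minute.
Filling time = 1 ÷ (8/465) = 465/8 minutes.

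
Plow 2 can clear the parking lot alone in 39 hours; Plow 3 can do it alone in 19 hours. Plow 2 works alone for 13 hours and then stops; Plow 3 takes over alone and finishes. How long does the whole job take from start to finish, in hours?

In 13 hours Plow 2 does 13/39 = 1/3 of the job, leaving 2/3.
Plow 3 works at 1/19 per hour, so finishing takes 2/3 ÷ 1/19 = 38/3 hours.
Total time = 13 + 38/3 = 77/3 hours.

77/3 hours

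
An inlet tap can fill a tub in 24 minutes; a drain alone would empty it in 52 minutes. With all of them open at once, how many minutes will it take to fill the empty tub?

312/7 minutes

Net rate = 1/24 − 1/52 = (13 − 6)/312 = 7/312 per minute.
Filling time = 1 ÷ (7/312) = 312/7 minutes.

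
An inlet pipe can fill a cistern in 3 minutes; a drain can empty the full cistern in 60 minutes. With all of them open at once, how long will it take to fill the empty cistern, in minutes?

Net rate = 1/3 − 1/60 = (20 − 1)/60 = 19/60 per minute.
Filling time = 1 ÷ (19/60) = 60/19 minutes.

60/19 minutes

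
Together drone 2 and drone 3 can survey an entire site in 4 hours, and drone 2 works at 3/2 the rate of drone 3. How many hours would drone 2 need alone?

Let drone 3's rate be r; then drone 2's rate is (3/2)r, so together (3/2 + 1)r = (5/2)r = 1/4.
Thus r = 1/10 per hour.
Drone 3 alone: 10 hours; drone 2 alone: 20/3 hours.

20/3 hours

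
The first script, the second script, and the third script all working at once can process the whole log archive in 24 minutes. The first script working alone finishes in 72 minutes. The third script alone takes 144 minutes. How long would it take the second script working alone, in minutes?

48 minutes

Combined rate is 1/24 per minute.
Known contribution: 1/72 + 1/144 = (2 + 1)/144 = 3/144 = 1/48 per minute.
So the second script's rate is 1/24 − 1/48 = 1/48, meaning 48 minutes alone.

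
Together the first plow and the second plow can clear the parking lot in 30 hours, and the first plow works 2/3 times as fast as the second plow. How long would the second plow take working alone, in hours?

Let the second plow's rate be r; then the first plow's rate is (2/3)r, so together (2/3 + 1)r = (5/3)r = 1/30.
Thus r = 1/50 per hour.
The second plow alone: 50 hours; the first plow alone: 75 hours.

50 hours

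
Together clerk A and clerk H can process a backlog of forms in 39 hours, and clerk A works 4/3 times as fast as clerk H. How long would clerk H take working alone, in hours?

91 hours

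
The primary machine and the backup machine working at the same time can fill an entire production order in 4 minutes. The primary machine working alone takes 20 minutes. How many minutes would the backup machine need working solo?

5 minutes

Combined rate is 1/4 per minute.
Known contribution: 1/20 per minute.
So the backup machine's rate is 1/4 − 1/20 = 1/5, meaning 5 minutes alone.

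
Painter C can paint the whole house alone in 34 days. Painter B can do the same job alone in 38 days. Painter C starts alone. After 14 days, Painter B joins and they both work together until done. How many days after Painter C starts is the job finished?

221/9 days

In the first 14 days Painter C alone does 14/34 = 7/17 of the job, leaving 10/17.
Once everyone is working, combined rate: 1/34 + 1/38 = (19 + 17)/646 = 36/646 = 18/323 per day.
Remaining 10/17 at 18/323 per day takes 95/9 days.
Total from the start = 14 + 95/9 = 221/9 days.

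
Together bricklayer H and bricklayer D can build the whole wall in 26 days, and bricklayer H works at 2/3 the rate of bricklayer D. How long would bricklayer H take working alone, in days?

65 days

Let bricklayer D's rate be r; then bricklayer H's rate is (2/3)r, so together (2/3 + 1)r = (5/3)r = 1/26.
Thus r = 3/130 per day.
Bricklayer D alone: 130/3 days; bricklayer H alone: 65 days.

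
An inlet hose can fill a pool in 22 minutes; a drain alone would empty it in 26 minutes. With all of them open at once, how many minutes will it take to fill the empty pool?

143 minutes

Net rate = 1/22 − 1/26 = (13 − 11)/286 = 2/286 = 1/143 per minute.
Filling time = 1 ÷ (1/143) = 143 minutes.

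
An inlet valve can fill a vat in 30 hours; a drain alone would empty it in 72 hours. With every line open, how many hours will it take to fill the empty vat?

360/7 hours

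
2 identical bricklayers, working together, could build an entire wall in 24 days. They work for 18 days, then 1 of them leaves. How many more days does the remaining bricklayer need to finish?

12 days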